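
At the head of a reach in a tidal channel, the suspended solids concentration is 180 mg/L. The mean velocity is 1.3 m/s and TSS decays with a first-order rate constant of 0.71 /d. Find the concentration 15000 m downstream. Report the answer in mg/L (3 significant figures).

Travel time t = 15000 m / 1.3 m/s = 1.5e+04/1.3 = 1.154e+04 s = 0.1335 d.
First-order decay: C = 180·exp(−0.71·0.1335) = 180·0.9095 = 163.7 mg/L.

164 mg/L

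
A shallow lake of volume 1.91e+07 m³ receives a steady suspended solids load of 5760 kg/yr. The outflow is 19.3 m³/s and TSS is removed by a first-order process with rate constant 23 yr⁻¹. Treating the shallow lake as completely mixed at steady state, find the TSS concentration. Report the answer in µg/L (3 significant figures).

5.49 µg/L

Outflow Q = 19.3 m³/s × 3.156e+07 s/yr = 6.091e+08 m³/yr.
Steady-state CSTR mass balance: W = Q·C + k·V·C, so C = W/(Q + kV).
Q + kV = 6.091e+08 + 23·1.91e+07 = 1.048e+09 m³/yr.
C = 5760/1.048e+09 = 5.494e-06 kg/m³ = 0.005494 mg/L = 5.494 µg/L.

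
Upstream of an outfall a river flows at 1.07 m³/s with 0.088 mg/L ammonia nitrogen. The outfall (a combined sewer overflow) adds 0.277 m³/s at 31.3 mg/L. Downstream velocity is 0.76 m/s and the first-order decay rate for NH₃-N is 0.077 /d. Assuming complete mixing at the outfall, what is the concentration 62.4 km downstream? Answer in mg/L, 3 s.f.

After complete mixing, C₀ = (0.277·31.3 + 1.07·0.088) / 1.347 = 6.507 mg/L.
Travel time t = 6.24e+04 m / 0.76 m/s = 8.211e+04 s = 0.9503 d.
C = 6.507·exp(−0.077·0.9503) = 6.507·0.9294 = 6.047 mg/L.

6.05 mg/L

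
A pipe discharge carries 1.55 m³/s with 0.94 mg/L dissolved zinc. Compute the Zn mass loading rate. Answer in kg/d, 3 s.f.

126 kg/d

Mass flux = Q·C = 1.55 m³/s × 0.94 g/m³ = 1.457 g/s.
= 1.457 g/s × 86.4 = 125.9 kg/d.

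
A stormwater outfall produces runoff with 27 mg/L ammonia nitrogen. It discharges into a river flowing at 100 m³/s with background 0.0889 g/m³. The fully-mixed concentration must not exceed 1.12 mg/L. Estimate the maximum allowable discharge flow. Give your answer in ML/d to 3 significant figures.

344 ML/d

Mass balance at complete mixing: C_std·(Q_w + Q_r) = Q_w·C_e + Q_r·C_b.
Rearranging, Q_w = Q_r·(C_std − C_b)/(C_e − C_std) = 100·(1.12 − 0.0889) / (27 − 1.12) = 3.984 m³/s.
= 344.2 ML/d.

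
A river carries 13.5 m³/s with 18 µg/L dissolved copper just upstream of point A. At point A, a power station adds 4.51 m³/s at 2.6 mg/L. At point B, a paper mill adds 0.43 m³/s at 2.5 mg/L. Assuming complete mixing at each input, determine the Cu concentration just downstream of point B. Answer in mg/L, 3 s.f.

18 µg/L = 0.018 mg/L.
After input A: C = (13.5·0.018 + 4.51·2.6) / 18.01 = 0.6646 mg/L.
After input B: C = (18.01·0.6646 + 0.43·2.5) / 18.44 = 0.7074 mg/L.

0.707 mg/L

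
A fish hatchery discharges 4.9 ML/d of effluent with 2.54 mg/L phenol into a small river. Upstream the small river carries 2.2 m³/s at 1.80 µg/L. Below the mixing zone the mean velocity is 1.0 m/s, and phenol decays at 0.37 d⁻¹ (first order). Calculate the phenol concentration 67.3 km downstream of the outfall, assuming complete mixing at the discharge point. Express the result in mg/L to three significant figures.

4.9 ML/d = 0.05671 m³/s.
1.80 µg/L = 0.0018 mg/L.
After complete mixing, C₀ = (0.05671·2.54 + 2.2·0.0018) / 2.257 = 0.06559 mg/L.
Travel time t = 6.73e+04 m / 1.0 m/s = 6.73e+04 s = 0.7789 d.
C = 0.06559·exp(−0.37·0.7789) = 0.06559·0.7496 = 0.04916 mg/L.

0.0492 mg/L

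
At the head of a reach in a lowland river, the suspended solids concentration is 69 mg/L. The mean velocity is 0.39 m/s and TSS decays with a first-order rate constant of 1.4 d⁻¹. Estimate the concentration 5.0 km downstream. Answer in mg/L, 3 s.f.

56.1 mg/L

Travel time t = 5.0 km / 0.39 m/s = 5000/0.39 = 1.282e+04 s = 0.1484 d.
First-order decay: C = 69·exp(−1.4·0.1484) = 69·0.8124 = 56.06 mg/L.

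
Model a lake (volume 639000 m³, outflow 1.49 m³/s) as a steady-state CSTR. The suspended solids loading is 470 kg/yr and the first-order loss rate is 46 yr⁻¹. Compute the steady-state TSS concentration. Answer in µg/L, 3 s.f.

6.15 µg/L

Outflow Q = 1.49 m³/s × 3.156e+07 s/yr = 4.702e+07 m³/yr.
Steady-state CSTR mass balance: W = Q·C + k·V·C, so C = W/(Q + kV).
Q + kV = 4.702e+07 + 46·639000 = 7.641e+07 m³/yr.
C = 470/7.641e+07 = 6.151e-06 kg/m³ = 0.006151 mg/L = 6.151 µg/L.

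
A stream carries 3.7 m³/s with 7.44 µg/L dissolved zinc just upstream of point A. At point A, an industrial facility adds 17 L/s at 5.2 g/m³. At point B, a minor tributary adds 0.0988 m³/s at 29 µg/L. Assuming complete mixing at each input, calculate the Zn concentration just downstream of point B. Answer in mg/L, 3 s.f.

7.44 µg/L = 0.00744 mg/L.
17 L/s = 0.017 m³/s.
After input A: C = (3.7·0.00744 + 0.017·5.2) / 3.717 = 0.03119 mg/L.
29 µg/L = 0.029 mg/L.
After input B: C = (3.717·0.03119 + 0.0988·0.029) / 3.816 = 0.03113 mg/L.

0.0311 mg/L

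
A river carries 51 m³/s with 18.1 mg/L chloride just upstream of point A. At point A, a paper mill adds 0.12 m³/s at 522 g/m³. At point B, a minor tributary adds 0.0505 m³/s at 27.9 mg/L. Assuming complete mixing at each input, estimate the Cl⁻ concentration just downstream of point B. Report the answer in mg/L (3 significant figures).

19.3 mg/L

After input A: C = (51·18.1 + 0.12·522) / 51.12 = 19.28 mg/L.
After input B: C = (51.12·19.28 + 0.0505·27.9) / 51.17 = 19.29 mg/L.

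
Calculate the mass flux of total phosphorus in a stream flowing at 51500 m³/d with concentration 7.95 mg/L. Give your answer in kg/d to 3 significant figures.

409 kg/d

51500 m³/d = 0.5961 m³/s.
Mass flux = Q·C = 0.5961 m³/s × 7.95 g/m³ = 4.739 g/s.
= 4.739 g/s × 86.4 = 409.4 kg/d.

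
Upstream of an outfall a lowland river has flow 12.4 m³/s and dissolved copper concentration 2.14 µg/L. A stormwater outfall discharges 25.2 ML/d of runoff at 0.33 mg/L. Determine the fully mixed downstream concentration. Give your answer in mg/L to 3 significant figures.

0.00967 mg/L

25.2 ML/d = 0.2917 m³/s.
2.14 µg/L = 0.00214 mg/L.
Flow-weighted mixing gives C = (0.2917·0.33 + 12.4·0.00214) / (0.2917 + 12.4) = 0.1228/12.69 = 0.009675 mg/L.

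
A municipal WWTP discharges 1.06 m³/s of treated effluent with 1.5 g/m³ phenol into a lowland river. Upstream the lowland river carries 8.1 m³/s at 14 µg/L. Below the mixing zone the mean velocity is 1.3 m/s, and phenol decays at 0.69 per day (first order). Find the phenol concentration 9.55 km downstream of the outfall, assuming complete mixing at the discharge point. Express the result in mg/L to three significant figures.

0.175 mg/L

14 µg/L = 0.014 mg/L.
After complete mixing, C₀ = (1.06·1.5 + 8.1·0.014) / 9.16 = 0.186 mg/L.
Travel time t = 9550 m / 1.3 m/s = 7346 s = 0.08502 d.
C = 0.186·exp(−0.69·0.08502) = 0.186·0.943 = 0.1754 mg/L.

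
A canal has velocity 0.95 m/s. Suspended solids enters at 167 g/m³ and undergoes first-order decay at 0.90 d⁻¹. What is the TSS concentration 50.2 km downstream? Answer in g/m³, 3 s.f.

Travel time t = 50.2 km / 0.95 m/s = 5.02e+04/0.95 = 5.284e+04 s = 0.6116 d.
First-order decay: C = 167·exp(−0.90·0.6116) = 167·0.5767 = 96.31 g/m³.

96.3 g/m³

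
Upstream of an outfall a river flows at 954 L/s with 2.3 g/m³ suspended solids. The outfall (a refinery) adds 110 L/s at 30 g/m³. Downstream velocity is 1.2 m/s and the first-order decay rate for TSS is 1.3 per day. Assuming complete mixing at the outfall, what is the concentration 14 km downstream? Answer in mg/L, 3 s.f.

4.33 mg/L

110 L/s = 0.11 m³/s.
954 L/s = 0.954 m³/s.
After complete mixing, C₀ = (0.11·30 + 0.954·2.3) / 1.064 = 5.164 mg/L.
Travel time t = 1.4e+04 m / 1.2 m/s = 1.167e+04 s = 0.135 d.
C = 5.164·exp(−1.3·0.135) = 5.164·0.839 = 4.332 mg/L.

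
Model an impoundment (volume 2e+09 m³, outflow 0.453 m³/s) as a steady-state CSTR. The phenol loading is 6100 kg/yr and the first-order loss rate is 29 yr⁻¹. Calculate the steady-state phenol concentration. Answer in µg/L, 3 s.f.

Outflow Q = 0.453 m³/s × 3.156e+07 s/yr = 1.43e+07 m³/yr.
Steady-state CSTR mass balance: W = Q·C + k·V·C, so C = W/(Q + kV).
Q + kV = 1.43e+07 + 29·2e+09 = 5.801e+10 m³/yr.
C = 6100/5.801e+10 = 1.051e-07 kg/m³ = 0.0001051 mg/L = 0.1051 µg/L.

0.105 µg/L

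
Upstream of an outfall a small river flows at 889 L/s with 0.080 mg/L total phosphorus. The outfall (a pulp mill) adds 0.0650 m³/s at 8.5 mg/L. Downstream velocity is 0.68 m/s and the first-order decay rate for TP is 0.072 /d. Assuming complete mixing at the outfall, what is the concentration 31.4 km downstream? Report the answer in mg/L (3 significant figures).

0.629 mg/L

889 L/s = 0.889 m³/s.
After complete mixing, C₀ = (0.065·8.5 + 0.889·0.08) / 0.954 = 0.6537 mg/L.
Travel time t = 3.14e+04 m / 0.68 m/s = 4.618e+04 s = 0.5344 d.
C = 0.6537·exp(−0.072·0.5344) = 0.6537·0.9623 = 0.629 mg/L.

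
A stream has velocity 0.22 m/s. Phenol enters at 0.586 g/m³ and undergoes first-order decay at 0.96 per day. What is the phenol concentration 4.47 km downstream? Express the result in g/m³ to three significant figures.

Travel time t = 4.47 km / 0.22 m/s = 4470/0.22 = 2.032e+04 s = 0.2352 d.
First-order decay: C = 0.586·exp(−0.96·0.2352) = 0.586·0.7979 = 0.4676 g/m³.

0.468 g/m³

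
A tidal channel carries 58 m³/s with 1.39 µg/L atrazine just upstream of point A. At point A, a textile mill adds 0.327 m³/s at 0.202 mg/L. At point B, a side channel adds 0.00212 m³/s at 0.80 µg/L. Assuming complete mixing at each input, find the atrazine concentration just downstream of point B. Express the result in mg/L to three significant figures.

0.00251 mg/L

1.39 µg/L = 0.00139 mg/L.
After input A: C = (58·0.00139 + 0.327·0.202) / 58.33 = 0.002515 mg/L.
0.80 µg/L = 0.0008 mg/L.
After input B: C = (58.33·0.002515 + 0.00212·0.0008) / 58.33 = 0.002515 mg/L.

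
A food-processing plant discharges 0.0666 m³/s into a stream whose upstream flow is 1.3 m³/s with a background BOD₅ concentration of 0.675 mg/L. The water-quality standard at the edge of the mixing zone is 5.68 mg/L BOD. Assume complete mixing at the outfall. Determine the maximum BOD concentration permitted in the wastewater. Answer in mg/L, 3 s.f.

103 mg/L

Mass balance: 5.68·1.367 = 0.0666·Cₑ + 1.3·0.675.
Cₑ = (7.762 − 0.8775) / 0.0666 = 103.4 mg/L.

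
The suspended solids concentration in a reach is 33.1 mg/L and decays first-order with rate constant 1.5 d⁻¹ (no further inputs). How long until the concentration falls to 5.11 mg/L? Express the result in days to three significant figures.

t = ln(C₀/C)/k = ln(33.1/5.11)/1.5 = 1.868/1.5 = 1.246 d.

1.25 d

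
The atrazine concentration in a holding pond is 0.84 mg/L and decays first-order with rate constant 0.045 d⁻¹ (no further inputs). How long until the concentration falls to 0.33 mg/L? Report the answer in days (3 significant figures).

20.8 d

t = ln(C₀/C)/k = ln(0.84/0.33)/0.045 = 0.9343/0.045 = 20.76 d.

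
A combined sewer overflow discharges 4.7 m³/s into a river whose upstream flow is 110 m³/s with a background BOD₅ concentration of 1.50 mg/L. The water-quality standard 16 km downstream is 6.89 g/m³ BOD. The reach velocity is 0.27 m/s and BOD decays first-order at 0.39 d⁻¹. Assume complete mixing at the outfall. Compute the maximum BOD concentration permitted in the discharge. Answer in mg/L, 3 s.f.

Travel time to the compliance point: t = 1.6e+04/0.27 = 5.926e+04 s = 0.6859 d; decay factor exp(−0.39·0.6859) = 0.7653.
So the concentration just after mixing may be at most 6.89/0.7653 = 9.003 mg/L.
Mass balance: 9.003·114.7 = 4.7·Cₑ + 110·1.5.
Cₑ = (1033 − 165) / 4.7 = 184.6 mg/L.

185 mg/L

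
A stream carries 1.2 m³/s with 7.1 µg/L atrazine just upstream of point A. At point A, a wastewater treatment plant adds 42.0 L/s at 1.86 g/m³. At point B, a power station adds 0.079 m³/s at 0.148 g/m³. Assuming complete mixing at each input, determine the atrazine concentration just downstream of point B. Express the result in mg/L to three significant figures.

0.0744 mg/L

7.1 µg/L = 0.0071 mg/L.
42.0 L/s = 0.042 m³/s.
After input A: C = (1.2·0.0071 + 0.042·1.86) / 1.242 = 0.06976 mg/L.
After input B: C = (1.242·0.06976 + 0.079·0.148) / 1.321 = 0.07444 mg/L.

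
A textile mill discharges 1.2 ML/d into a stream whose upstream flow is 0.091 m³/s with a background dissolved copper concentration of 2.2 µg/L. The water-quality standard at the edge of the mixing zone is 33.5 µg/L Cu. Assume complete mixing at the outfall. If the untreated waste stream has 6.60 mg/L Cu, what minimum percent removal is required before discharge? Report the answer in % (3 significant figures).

1.2 ML/d = 0.01389 m³/s.
2.2 µg/L = 0.0022 mg/L.
33.5 µg/L = 0.0335 mg/L.
Mass balance: 0.0335·0.1049 = 0.01389·Cₑ + 0.091·0.0022.
Cₑ = (0.003514 − 0.0002002) / 0.01389 = 0.2386 mg/L.
Required removal = 1 − 0.2386/6.60 = 96.39 %.

96.4 %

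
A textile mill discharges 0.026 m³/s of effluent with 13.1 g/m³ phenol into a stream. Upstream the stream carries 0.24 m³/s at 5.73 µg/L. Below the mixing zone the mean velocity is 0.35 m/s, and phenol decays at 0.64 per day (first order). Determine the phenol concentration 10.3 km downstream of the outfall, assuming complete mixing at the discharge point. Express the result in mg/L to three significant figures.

1.03 mg/L

5.73 µg/L = 0.00573 mg/L.
After complete mixing, C₀ = (0.026·13.1 + 0.24·0.00573) / 0.266 = 1.286 mg/L.
Travel time t = 1.03e+04 m / 0.35 m/s = 2.943e+04 s = 0.3406 d.
C = 1.286·exp(−0.64·0.3406) = 1.286·0.8041 = 1.034 mg/L.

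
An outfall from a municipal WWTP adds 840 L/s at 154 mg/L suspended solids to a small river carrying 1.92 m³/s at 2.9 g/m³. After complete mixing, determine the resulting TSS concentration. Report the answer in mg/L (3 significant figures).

48.9 mg/L

840 L/s = 0.84 m³/s.
Conservation of mass across the mixing zone: C = (0.84·154 + 1.92·2.9) / (0.84 + 1.92) = 134.9/2.76 = 48.89 mg/L.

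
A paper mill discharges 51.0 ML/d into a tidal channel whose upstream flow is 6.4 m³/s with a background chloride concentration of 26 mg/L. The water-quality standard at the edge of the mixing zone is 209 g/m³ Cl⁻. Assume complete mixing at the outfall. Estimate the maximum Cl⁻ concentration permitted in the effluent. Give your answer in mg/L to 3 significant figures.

51.0 ML/d = 0.5903 m³/s.
Mass balance: 209·6.99 = 0.5903·Cₑ + 6.4·26.
Cₑ = (1461 − 166.4) / 0.5903 = 2193 mg/L.

2190 mg/L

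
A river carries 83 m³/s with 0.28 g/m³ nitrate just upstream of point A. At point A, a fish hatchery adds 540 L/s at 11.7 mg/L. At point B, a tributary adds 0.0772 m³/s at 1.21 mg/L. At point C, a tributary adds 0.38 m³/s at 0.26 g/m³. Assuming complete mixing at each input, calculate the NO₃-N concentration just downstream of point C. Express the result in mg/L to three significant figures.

540 L/s = 0.54 m³/s.
After input A: C = (83·0.28 + 0.54·11.7) / 83.54 = 0.3538 mg/L.
After input B: C = (83.54·0.3538 + 0.0772·1.21) / 83.62 = 0.3546 mg/L.
After input C: C = (83.62·0.3546 + 0.38·0.26) / 84 = 0.3542 mg/L.

0.354 mg/L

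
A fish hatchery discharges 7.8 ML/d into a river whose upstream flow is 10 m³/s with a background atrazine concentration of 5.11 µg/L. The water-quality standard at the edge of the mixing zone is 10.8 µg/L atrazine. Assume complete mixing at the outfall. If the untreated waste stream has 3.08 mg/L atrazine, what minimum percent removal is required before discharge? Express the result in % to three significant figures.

7.8 ML/d = 0.09028 m³/s.
5.11 µg/L = 0.00511 mg/L.
10.8 µg/L = 0.0108 mg/L.
Mass balance: 0.0108·10.09 = 0.09028·Cₑ + 10·0.00511.
Cₑ = (0.109 − 0.0511) / 0.09028 = 0.6411 mg/L.
Required removal = 1 − 0.6411/3.08 = 79.19 %.

79.2 %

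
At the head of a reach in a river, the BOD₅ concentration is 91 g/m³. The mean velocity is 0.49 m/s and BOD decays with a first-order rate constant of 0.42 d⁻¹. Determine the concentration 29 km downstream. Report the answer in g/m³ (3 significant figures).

Travel time t = 29 km / 0.49 m/s = 2.9e+04/0.49 = 5.918e+04 s = 0.685 d.
First-order decay: C = 91·exp(−0.42·0.685) = 91·0.75 = 68.25 g/m³.

68.2 g/m³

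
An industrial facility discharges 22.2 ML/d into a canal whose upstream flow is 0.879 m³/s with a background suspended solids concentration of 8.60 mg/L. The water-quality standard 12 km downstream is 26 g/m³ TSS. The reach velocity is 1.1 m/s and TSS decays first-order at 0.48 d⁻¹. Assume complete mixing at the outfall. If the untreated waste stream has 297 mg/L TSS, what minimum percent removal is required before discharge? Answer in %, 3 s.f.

68.8 %

22.2 ML/d = 0.2569 m³/s.
Travel time to the compliance point: t = 1.2e+04/1.1 = 1.091e+04 s = 0.1263 d; decay factor exp(−0.48·0.1263) = 0.9412.
So the concentration just after mixing may be at most 26/0.9412 = 27.62 mg/L.
Mass balance: 27.62·1.136 = 0.2569·Cₑ + 0.879·8.6.
Cₑ = (31.38 − 7.559) / 0.2569 = 92.71 mg/L.
Required removal = 1 − 92.71/297 = 68.79 %.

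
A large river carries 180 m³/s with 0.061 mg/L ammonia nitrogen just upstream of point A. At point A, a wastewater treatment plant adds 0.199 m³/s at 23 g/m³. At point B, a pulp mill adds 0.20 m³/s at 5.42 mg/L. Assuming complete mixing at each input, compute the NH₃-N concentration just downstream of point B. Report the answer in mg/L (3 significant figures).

0.0922 mg/L

After input A: C = (180·0.061 + 0.199·23) / 180.2 = 0.08633 mg/L.
After input B: C = (180.2·0.08633 + 0.2·5.42) / 180.4 = 0.09225 mg/L.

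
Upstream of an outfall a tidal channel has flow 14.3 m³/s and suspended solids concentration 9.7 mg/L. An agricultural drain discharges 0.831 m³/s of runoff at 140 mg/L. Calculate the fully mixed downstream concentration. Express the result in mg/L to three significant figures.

16.9 mg/L

Conservation of mass across the mixing zone: C = (0.831·140 + 14.3·9.7) / (0.831 + 14.3) = 255.1/15.13 = 16.86 mg/L.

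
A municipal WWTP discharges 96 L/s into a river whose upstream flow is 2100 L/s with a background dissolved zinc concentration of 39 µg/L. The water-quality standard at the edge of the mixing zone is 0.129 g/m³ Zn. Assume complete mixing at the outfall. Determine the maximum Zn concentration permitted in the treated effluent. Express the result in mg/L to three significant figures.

96 L/s = 0.096 m³/s.
2100 L/s = 2.1 m³/s.
39 µg/L = 0.039 mg/L.
Mass balance: 0.129·2.196 = 0.096·Cₑ + 2.1·0.039.
Cₑ = (0.2833 − 0.0819) / 0.096 = 2.098 mg/L.

2.10 mg/L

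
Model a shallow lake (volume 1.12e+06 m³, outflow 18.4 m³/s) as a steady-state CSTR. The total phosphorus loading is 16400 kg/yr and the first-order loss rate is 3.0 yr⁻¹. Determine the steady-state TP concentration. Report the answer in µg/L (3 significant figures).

28.1 µg/L

Outflow Q = 18.4 m³/s × 3.156e+07 s/yr = 5.807e+08 m³/yr.
Steady-state CSTR mass balance: W = Q·C + k·V·C, so C = W/(Q + kV).
Q + kV = 5.807e+08 + 3.0·1.12e+06 = 5.84e+08 m³/yr.
C = 16400/5.84e+08 = 2.808e-05 kg/m³ = 0.02808 mg/L = 28.08 µg/L.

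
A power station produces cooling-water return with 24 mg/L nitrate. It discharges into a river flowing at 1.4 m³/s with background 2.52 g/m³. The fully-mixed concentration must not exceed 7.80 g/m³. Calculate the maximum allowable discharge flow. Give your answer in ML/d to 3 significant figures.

Mass balance at complete mixing: C_std·(Q_w + Q_r) = Q_w·C_e + Q_r·C_b.
Rearranging, Q_w = Q_r·(C_std − C_b)/(C_e − C_std) = 1.4·(7.8 − 2.52) / (24 − 7.8) = 0.4563 m³/s.
= 39.42 ML/d.

39.4 ML/d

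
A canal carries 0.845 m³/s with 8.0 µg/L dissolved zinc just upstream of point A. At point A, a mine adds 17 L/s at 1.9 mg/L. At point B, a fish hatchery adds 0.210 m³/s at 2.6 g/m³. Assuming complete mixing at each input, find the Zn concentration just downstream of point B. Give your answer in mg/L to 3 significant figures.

0.546 mg/L

8.0 µg/L = 0.008 mg/L.
17 L/s = 0.017 m³/s.
After input A: C = (0.845·0.008 + 0.017·1.9) / 0.862 = 0.04531 mg/L.
After input B: C = (0.862·0.04531 + 0.21·2.6) / 1.072 = 0.5458 mg/L.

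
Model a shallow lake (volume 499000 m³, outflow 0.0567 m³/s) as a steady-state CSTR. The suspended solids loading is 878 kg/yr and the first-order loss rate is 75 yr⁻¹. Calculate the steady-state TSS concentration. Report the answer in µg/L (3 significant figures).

22.4 µg/L

Outflow Q = 0.0567 m³/s × 3.156e+07 s/yr = 1.789e+06 m³/yr.
Steady-state CSTR mass balance: W = Q·C + k·V·C, so C = W/(Q + kV).
Q + kV = 1.789e+06 + 75·499000 = 3.921e+07 m³/yr.
C = 878/3.921e+07 = 2.239e-05 kg/m³ = 0.02239 mg/L = 22.39 µg/L.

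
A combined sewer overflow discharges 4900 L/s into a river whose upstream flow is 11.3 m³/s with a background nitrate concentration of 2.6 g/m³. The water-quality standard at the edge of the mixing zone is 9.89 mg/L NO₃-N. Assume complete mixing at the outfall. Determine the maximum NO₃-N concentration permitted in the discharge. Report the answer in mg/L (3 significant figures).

4900 L/s = 4.9 m³/s.
Mass balance: 9.89·16.2 = 4.9·Cₑ + 11.3·2.6.
Cₑ = (160.2 − 29.38) / 4.9 = 26.7 mg/L.

26.7 mg/L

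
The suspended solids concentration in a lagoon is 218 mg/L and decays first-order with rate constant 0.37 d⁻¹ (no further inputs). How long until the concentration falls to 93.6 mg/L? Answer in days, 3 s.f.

t = ln(C₀/C)/k = ln(218/93.6)/0.37 = 0.8455/0.37 = 2.285 d.

2.29 d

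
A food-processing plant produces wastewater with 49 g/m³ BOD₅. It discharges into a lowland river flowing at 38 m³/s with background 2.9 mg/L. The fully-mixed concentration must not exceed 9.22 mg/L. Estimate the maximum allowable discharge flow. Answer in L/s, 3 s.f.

6040 L/s

Mass balance at complete mixing: C_std·(Q_w + Q_r) = Q_w·C_e + Q_r·C_b.
Rearranging, Q_w = Q_r·(C_std − C_b)/(C_e − C_std) = 38·(9.22 − 2.9) / (49 − 9.22) = 6.037 m³/s.
= 6037 L/s.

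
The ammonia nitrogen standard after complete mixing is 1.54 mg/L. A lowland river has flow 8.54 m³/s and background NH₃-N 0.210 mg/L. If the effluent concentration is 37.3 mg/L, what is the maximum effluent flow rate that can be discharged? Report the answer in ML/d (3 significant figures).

Mass balance at complete mixing: C_std·(Q_w + Q_r) = Q_w·C_e + Q_r·C_b.
Rearranging, Q_w = Q_r·(C_std − C_b)/(C_e − C_std) = 8.54·(1.54 − 0.21) / (37.3 − 1.54) = 0.3176 m³/s.
= 27.44 ML/d.

27.4 ML/d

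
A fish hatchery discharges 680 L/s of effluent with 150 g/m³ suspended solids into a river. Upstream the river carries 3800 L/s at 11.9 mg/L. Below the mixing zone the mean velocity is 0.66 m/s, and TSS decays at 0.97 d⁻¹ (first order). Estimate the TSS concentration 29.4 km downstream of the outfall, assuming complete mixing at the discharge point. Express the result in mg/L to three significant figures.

680 L/s = 0.68 m³/s.
3800 L/s = 3.8 m³/s.
After complete mixing, C₀ = (0.68·150 + 3.8·11.9) / 4.48 = 32.86 mg/L.
Travel time t = 2.94e+04 m / 0.66 m/s = 4.455e+04 s = 0.5156 d.
C = 32.86·exp(−0.97·0.5156) = 32.86·0.6065 = 19.93 mg/L.

19.9 mg/L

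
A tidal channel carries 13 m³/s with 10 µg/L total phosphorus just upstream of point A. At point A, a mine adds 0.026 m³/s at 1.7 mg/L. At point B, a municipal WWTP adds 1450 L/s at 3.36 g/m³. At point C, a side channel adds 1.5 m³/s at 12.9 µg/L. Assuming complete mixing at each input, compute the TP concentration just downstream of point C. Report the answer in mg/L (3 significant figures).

10 µg/L = 0.01 mg/L.
After input A: C = (13·0.01 + 0.026·1.7) / 13.03 = 0.01337 mg/L.
1450 L/s = 1.45 m³/s.
After input B: C = (13.03·0.01337 + 1.45·3.36) / 14.48 = 0.3486 mg/L.
12.9 µg/L = 0.0129 mg/L.
After input C: C = (14.48·0.3486 + 1.5·0.0129) / 15.98 = 0.3171 mg/L.

0.317 mg/L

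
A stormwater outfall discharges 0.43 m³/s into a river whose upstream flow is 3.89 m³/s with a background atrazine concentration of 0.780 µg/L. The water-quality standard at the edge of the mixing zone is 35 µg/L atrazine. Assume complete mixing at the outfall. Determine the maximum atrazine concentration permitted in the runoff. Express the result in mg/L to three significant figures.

0.345 mg/L

0.780 µg/L = 0.00078 mg/L.
35 µg/L = 0.035 mg/L.
Mass balance: 0.035·4.32 = 0.43·Cₑ + 3.89·0.00078.
Cₑ = (0.1512 − 0.003034) / 0.43 = 0.3446 mg/L.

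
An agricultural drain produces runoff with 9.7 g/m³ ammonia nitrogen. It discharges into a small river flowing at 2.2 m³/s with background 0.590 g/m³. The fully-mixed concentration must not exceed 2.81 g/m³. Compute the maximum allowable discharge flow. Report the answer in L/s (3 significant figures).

709 L/s

Mass balance at complete mixing: C_std·(Q_w + Q_r) = Q_w·C_e + Q_r·C_b.
Rearranging, Q_w = Q_r·(C_std − C_b)/(C_e − C_std) = 2.2·(2.81 − 0.59) / (9.7 − 2.81) = 0.7089 m³/s.
= 708.9 L/s.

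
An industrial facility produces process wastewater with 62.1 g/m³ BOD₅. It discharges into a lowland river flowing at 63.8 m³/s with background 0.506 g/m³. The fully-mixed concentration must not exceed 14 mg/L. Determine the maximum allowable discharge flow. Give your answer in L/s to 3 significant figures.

Mass balance at complete mixing: C_std·(Q_w + Q_r) = Q_w·C_e + Q_r·C_b.
Rearranging, Q_w = Q_r·(C_std − C_b)/(C_e − C_std) = 63.8·(14 − 0.506) / (62.1 − 14) = 17.9 m³/s.
= 1.79e+04 L/s.

17900 L/s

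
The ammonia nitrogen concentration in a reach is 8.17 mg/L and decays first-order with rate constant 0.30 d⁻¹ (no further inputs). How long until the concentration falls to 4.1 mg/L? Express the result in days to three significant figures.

t = ln(C₀/C)/k = ln(8.17/4.1)/0.30 = 0.6895/0.30 = 2.298 d.

2.30 d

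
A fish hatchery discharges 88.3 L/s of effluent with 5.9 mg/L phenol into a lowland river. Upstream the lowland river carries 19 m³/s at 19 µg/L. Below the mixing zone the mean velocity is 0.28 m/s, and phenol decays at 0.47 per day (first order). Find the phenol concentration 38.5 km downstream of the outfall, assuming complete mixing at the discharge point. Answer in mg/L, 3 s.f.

88.3 L/s = 0.0883 m³/s.
19 µg/L = 0.019 mg/L.
After complete mixing, C₀ = (0.0883·5.9 + 19·0.019) / 19.09 = 0.0462 mg/L.
Travel time t = 3.85e+04 m / 0.28 m/s = 1.375e+05 s = 1.591 d.
C = 0.0462·exp(−0.47·1.591) = 0.0462·0.4733 = 0.02187 mg/L.

0.0219 mg/L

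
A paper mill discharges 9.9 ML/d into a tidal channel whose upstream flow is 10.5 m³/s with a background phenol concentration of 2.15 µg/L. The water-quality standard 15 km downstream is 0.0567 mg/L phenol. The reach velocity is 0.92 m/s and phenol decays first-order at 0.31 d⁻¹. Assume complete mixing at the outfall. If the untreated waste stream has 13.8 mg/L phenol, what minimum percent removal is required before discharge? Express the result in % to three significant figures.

9.9 ML/d = 0.1146 m³/s.
2.15 µg/L = 0.00215 mg/L.
Travel time to the compliance point: t = 1.5e+04/0.92 = 1.63e+04 s = 0.1887 d; decay factor exp(−0.31·0.1887) = 0.9432.
So the concentration just after mixing may be at most 0.0567/0.9432 = 0.06012 mg/L.
Mass balance: 0.06012·10.61 = 0.1146·Cₑ + 10.5·0.00215.
Cₑ = (0.6381 − 0.02258) / 0.1146 = 5.372 mg/L.
Required removal = 1 − 5.372/13.8 = 61.07 %.

61.1 %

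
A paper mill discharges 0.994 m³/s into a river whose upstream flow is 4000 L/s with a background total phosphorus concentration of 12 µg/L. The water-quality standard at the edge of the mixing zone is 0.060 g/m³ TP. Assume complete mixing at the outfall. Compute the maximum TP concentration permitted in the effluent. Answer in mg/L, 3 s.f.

4000 L/s = 4 m³/s.
12 µg/L = 0.012 mg/L.
Mass balance: 0.06·4.994 = 0.994·Cₑ + 4·0.012.
Cₑ = (0.2996 − 0.048) / 0.994 = 0.2532 mg/L.

0.253 mg/L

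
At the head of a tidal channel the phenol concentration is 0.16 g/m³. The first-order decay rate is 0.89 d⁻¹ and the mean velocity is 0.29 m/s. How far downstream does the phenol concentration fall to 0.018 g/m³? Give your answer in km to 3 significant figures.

61.5 km

From C = C₀·e^(−kt), t = ln(C₀/C)/k = ln(0.16/0.018)/0.89 = 2.185/0.89 = 2.455 d.
Distance = v·t = 0.29 m/s × 2.121e+05 s = 6.151e+04 m = 61.51 km.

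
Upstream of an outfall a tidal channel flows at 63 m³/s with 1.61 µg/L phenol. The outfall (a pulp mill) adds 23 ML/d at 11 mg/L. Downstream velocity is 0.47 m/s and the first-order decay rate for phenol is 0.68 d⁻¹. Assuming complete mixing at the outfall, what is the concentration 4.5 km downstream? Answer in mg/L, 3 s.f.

0.0444 mg/L

23 ML/d = 0.2662 m³/s.
1.61 µg/L = 0.00161 mg/L.
After complete mixing, C₀ = (0.2662·11 + 63·0.00161) / 63.27 = 0.04789 mg/L.
Travel time t = 4500 m / 0.47 m/s = 9574 s = 0.1108 d.
C = 0.04789·exp(−0.68·0.1108) = 0.04789·0.9274 = 0.04441 mg/L.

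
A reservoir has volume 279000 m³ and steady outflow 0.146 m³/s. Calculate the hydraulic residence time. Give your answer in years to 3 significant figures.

0.0606 yr

Q = 0.146 m³/s × 3.156e+07 s/yr = 4.607e+06 m³/yr.
Hydraulic residence time τ = V/Q = 279000/4.607e+06 = 0.06055 yr.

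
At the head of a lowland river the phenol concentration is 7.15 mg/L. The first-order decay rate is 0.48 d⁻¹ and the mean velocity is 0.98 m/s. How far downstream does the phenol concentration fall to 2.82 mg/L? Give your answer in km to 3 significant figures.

164 km

From C = C₀·e^(−kt), t = ln(C₀/C)/k = ln(7.15/2.82)/0.48 = 0.9304/0.48 = 1.938 d.
Distance = v·t = 0.98 m/s × 1.675e+05 s = 1.641e+05 m = 164.1 km.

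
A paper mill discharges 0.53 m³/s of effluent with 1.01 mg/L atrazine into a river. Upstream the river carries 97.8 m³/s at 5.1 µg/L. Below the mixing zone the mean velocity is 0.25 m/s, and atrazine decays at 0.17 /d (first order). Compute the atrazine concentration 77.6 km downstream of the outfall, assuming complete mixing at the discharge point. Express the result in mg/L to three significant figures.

5.1 µg/L = 0.0051 mg/L.
After complete mixing, C₀ = (0.53·1.01 + 97.8·0.0051) / 98.33 = 0.01052 mg/L.
Travel time t = 7.76e+04 m / 0.25 m/s = 3.104e+05 s = 3.593 d.
C = 0.01052·exp(−0.17·3.593) = 0.01052·0.5429 = 0.00571 mg/L.

0.00571 mg/L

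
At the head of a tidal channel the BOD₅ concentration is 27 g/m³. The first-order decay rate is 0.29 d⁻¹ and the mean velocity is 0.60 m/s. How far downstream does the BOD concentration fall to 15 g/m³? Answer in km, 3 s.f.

105 km

From C = C₀·e^(−kt), t = ln(C₀/C)/k = ln(27/15)/0.29 = 0.5878/0.29 = 2.027 d.
Distance = v·t = 0.60 m/s × 1.751e+05 s = 1.051e+05 m = 105.1 km.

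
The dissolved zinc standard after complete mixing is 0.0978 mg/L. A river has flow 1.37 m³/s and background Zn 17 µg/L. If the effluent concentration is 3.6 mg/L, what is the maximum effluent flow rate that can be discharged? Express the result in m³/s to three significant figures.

0.0316 m³/s

17 µg/L = 0.017 mg/L.
Mass balance at complete mixing: C_std·(Q_w + Q_r) = Q_w·C_e + Q_r·C_b.
Rearranging, Q_w = Q_r·(C_std − C_b)/(C_e − C_std) = 1.37·(0.0978 − 0.017) / (3.6 − 0.0978) = 0.03161 m³/s.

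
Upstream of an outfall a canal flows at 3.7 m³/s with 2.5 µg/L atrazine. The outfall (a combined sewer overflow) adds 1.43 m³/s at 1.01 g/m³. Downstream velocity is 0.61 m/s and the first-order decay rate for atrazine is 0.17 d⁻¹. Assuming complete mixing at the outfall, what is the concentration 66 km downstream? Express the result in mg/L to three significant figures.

0.229 mg/L

2.5 µg/L = 0.0025 mg/L.
After complete mixing, C₀ = (1.43·1.01 + 3.7·0.0025) / 5.13 = 0.2833 mg/L.
Travel time t = 6.6e+04 m / 0.61 m/s = 1.082e+05 s = 1.252 d.
C = 0.2833·exp(−0.17·1.252) = 0.2833·0.8082 = 0.229 mg/L.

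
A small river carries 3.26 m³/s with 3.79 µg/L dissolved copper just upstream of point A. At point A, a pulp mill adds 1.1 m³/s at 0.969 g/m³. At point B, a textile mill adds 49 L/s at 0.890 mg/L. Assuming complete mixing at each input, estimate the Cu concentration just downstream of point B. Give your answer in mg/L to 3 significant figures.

0.254 mg/L

3.79 µg/L = 0.00379 mg/L.
After input A: C = (3.26·0.00379 + 1.1·0.969) / 4.36 = 0.2473 mg/L.
49 L/s = 0.049 m³/s.
After input B: C = (4.36·0.2473 + 0.049·0.89) / 4.409 = 0.2544 mg/L.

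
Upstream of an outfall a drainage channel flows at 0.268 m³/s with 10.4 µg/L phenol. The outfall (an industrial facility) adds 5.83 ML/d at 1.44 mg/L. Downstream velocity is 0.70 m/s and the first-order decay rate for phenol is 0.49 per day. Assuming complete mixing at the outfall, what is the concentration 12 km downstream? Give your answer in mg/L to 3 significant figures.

0.270 mg/L

5.83 ML/d = 0.06748 m³/s.
10.4 µg/L = 0.0104 mg/L.
After complete mixing, C₀ = (0.06748·1.44 + 0.268·0.0104) / 0.3355 = 0.2979 mg/L.
Travel time t = 1.2e+04 m / 0.70 m/s = 1.714e+04 s = 0.1984 d.
C = 0.2979·exp(−0.49·0.1984) = 0.2979·0.9074 = 0.2703 mg/L.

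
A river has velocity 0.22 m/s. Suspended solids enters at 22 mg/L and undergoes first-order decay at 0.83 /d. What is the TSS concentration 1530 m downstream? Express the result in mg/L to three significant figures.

Travel time t = 1530 m / 0.22 m/s = 1530/0.22 = 6955 s = 0.08049 d.
First-order decay: C = 22·exp(−0.83·0.08049) = 22·0.9354 = 20.58 mg/L.

20.6 mg/L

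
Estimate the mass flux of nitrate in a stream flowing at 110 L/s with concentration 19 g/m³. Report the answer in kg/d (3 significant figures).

181 kg/d

110 L/s = 0.11 m³/s.
Mass flux = Q·C = 0.11 m³/s × 19 g/m³ = 2.09 g/s.
= 2.09 g/s × 86.4 = 180.6 kg/d.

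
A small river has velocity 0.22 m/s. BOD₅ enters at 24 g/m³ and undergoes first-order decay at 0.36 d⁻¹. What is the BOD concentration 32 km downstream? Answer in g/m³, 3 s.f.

Travel time t = 32 km / 0.22 m/s = 3.2e+04/0.22 = 1.455e+05 s = 1.684 d.
First-order decay: C = 24·exp(−0.36·1.684) = 24·0.5455 = 13.09 g/m³.

13.1 g/m³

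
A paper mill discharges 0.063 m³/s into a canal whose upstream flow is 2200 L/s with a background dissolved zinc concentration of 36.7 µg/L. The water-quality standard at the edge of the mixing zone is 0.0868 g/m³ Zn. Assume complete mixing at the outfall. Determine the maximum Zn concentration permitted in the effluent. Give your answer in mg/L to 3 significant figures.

2200 L/s = 2.2 m³/s.
36.7 µg/L = 0.0367 mg/L.
Mass balance: 0.0868·2.263 = 0.063·Cₑ + 2.2·0.0367.
Cₑ = (0.1964 − 0.08074) / 0.063 = 1.836 mg/L.

1.84 mg/L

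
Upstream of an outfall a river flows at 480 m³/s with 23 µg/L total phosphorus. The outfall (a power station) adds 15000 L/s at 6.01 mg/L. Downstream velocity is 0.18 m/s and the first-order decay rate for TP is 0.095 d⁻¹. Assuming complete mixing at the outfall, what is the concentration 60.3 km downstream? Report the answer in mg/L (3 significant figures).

15000 L/s = 15 m³/s.
23 µg/L = 0.023 mg/L.
After complete mixing, C₀ = (15·6.01 + 480·0.023) / 495 = 0.2044 mg/L.
Travel time t = 6.03e+04 m / 0.18 m/s = 3.35e+05 s = 3.877 d.
C = 0.2044·exp(−0.095·3.877) = 0.2044·0.6919 = 0.1414 mg/L.

0.141 mg/L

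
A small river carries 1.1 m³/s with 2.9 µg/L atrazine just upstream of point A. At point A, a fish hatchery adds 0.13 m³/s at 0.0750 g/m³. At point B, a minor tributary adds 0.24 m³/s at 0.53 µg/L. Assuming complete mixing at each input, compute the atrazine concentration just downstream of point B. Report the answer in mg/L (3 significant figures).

0.00889 mg/L

2.9 µg/L = 0.0029 mg/L.
After input A: C = (1.1·0.0029 + 0.13·0.075) / 1.23 = 0.01052 mg/L.
0.53 µg/L = 0.00053 mg/L.
After input B: C = (1.23·0.01052 + 0.24·0.00053) / 1.47 = 0.008889 mg/L.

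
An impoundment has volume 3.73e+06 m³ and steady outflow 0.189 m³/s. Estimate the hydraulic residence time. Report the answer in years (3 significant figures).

Q = 0.189 m³/s × 3.156e+07 s/yr = 5.964e+06 m³/yr.
Hydraulic residence time τ = V/Q = 3.73e+06/5.964e+06 = 0.6254 yr.

0.625 yr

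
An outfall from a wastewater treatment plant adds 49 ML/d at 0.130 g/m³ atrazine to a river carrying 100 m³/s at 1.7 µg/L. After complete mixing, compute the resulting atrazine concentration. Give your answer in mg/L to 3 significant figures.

49 ML/d = 0.5671 m³/s.
1.7 µg/L = 0.0017 mg/L.
Conservation of mass across the mixing zone: C = (0.5671·0.13 + 100·0.0017) / (0.5671 + 100) = 0.2437/100.6 = 0.002424 mg/L.

0.00242 mg/L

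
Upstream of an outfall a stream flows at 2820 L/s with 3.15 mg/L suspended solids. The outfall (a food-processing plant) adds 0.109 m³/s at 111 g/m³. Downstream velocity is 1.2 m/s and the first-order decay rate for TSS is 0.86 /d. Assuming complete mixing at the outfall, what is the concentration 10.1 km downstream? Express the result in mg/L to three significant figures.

2820 L/s = 2.82 m³/s.
After complete mixing, C₀ = (0.109·111 + 2.82·3.15) / 2.929 = 7.164 mg/L.
Travel time t = 1.01e+04 m / 1.2 m/s = 8417 s = 0.09742 d.
C = 7.164·exp(−0.86·0.09742) = 7.164·0.9196 = 6.588 mg/L.

6.59 mg/L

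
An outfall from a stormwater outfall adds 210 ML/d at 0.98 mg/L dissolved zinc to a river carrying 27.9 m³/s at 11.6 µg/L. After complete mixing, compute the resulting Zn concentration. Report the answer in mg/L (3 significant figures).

0.0892 mg/L

210 ML/d = 2.431 m³/s.
11.6 µg/L = 0.0116 mg/L.
Flow-weighted mixing gives C = (2.431·0.98 + 27.9·0.0116) / (2.431 + 27.9) = 2.706/30.33 = 0.0892 mg/L.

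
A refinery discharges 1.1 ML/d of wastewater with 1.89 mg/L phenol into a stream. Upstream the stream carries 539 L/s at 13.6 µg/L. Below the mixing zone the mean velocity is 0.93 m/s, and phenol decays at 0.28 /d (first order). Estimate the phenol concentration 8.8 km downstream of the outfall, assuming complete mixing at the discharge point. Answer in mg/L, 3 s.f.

1.1 ML/d = 0.01273 m³/s.
539 L/s = 0.539 m³/s.
13.6 µg/L = 0.0136 mg/L.
After complete mixing, C₀ = (0.01273·1.89 + 0.539·0.0136) / 0.5517 = 0.0569 mg/L.
Travel time t = 8800 m / 0.93 m/s = 9462 s = 0.1095 d.
C = 0.0569·exp(−0.28·0.1095) = 0.0569·0.9698 = 0.05518 mg/L.

0.0552 mg/L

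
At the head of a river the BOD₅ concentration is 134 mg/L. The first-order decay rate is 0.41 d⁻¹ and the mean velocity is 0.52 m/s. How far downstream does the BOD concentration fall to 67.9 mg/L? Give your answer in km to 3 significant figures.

74.5 km

From C = C₀·e^(−kt), t = ln(C₀/C)/k = ln(134/67.9)/0.41 = 0.6798/0.41 = 1.658 d.
Distance = v·t = 0.52 m/s × 1.433e+05 s = 7.449e+04 m = 74.49 km.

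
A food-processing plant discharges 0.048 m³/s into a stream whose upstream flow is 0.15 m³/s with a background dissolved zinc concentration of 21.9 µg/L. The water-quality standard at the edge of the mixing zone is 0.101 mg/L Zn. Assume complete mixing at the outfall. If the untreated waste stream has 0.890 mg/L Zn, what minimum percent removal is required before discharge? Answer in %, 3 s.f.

21.9 µg/L = 0.0219 mg/L.
Mass balance: 0.101·0.198 = 0.048·Cₑ + 0.15·0.0219.
Cₑ = (0.02 − 0.003285) / 0.048 = 0.3482 mg/L.
Required removal = 1 − 0.3482/0.890 = 60.88 %.

60.9 %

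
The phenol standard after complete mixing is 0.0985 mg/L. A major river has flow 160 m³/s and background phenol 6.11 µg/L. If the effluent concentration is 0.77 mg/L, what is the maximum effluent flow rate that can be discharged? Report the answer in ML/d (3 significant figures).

6.11 µg/L = 0.00611 mg/L.
Mass balance at complete mixing: C_std·(Q_w + Q_r) = Q_w·C_e + Q_r·C_b.
Rearranging, Q_w = Q_r·(C_std − C_b)/(C_e − C_std) = 160·(0.0985 − 0.00611) / (0.77 − 0.0985) = 22.01 m³/s.
= 1902 ML/d.

1900 ML/d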